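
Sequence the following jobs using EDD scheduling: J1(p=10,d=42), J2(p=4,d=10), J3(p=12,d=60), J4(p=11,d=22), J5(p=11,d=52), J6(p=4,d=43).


EDD: sort by earliest due date
  J2: d=10, p=4
  J4: d=22, p=11
  J1: d=42, p=10
  J6: d=43, p=4
  J5: d=52, p=11
  J3: d=60, p=12
Order: J2 → J4 → J1 → J6 → J5 → J3


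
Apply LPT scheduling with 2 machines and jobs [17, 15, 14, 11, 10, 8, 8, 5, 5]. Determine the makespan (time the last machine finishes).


Jobs (LPT sorted): [17, 15, 14, 11, 10, 8, 8, 5, 5]
Machines: 2
  J=17 → Machine 1 (load: 0+17=17)
  J=15 → Machine 2 (load: 0+15=15)
  J=14 → Machine 2 (load: 15+14=29)
  J=11 → Machine 1 (load: 17+11=28)
  J=10 → Machine 1 (load: 28+10=38)
  J=8 → Machine 2 (load: 29+8=37)
  J=8 → Machine 2 (load: 37+8=45)
  J=5 → Machine 1 (load: 38+5=43)
  J=5 → Machine 1 (load: 43+5=48)
Machine loads: [48, 45]
Makespan = max = 48 time units


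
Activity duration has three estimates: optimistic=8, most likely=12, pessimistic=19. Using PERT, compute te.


te = (o + 4m + p) / 6
= (8 + 4×12 + 19) / 6
= (8 + 48 + 19) / 6
= 75 / 6
= 12.50


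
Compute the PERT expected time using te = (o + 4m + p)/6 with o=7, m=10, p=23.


te = (o + 4m + p) / 6
= (7 + 4×10 + 23) / 6
= (7 + 40 + 23) / 6
= 70 / 6
= 11.67


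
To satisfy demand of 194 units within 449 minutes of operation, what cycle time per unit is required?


Cycle time = available time / demand
= 449 / 194
= 2.31 min/unit


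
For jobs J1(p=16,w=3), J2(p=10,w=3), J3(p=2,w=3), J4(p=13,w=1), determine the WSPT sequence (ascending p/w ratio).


WSPT (Smith's rule): sort by p/w ascending
  J3: p/w = 2/3 = 0.667
  J2: p/w = 10/3 = 3.333
  J1: p/w = 16/3 = 5.333
  J4: p/w = 13/1 = 13.000
Order: J3 → J2 → J1 → J4


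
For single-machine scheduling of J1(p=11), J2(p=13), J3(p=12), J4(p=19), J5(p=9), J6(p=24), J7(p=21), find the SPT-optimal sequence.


SPT: sort by shortest processing time
  J5: p=9
  J1: p=11
  J3: p=12
  J2: p=13
  J4: p=19
  J7: p=21
  J6: p=24
Order: J5 → J1 → J3 → J2 → J4 → J7 → J6


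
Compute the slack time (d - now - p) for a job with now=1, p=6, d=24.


Slack = due - current_time - processing
= 24 - 1 - 6
= 17


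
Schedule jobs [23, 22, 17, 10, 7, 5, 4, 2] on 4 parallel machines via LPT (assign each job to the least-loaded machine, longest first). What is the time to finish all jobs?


Jobs (LPT sorted): [23, 22, 17, 10, 7, 5, 4, 2]
Machines: 4
  J=23 → Machine 1 (load: 0+23=23)
  J=22 → Machine 2 (load: 0+22=22)
  J=17 → Machine 3 (load: 0+17=17)
  J=10 → Machine 4 (load: 0+10=10)
  J=7 → Machine 4 (load: 10+7=17)
  J=5 → Machine 3 (load: 17+5=22)
  J=4 → Machine 4 (load: 17+4=21)
  J=2 → Machine 4 (load: 21+2=23)
Machine loads: [23, 22, 22, 23]
Makespan = max = 23 time units


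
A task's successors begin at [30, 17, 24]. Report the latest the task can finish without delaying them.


LF = min of all successor start times
Successors start at: [30, 17, 24]
LF = min(30, 17, 24)
= 17


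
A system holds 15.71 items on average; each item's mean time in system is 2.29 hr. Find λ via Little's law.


Little's law: L = λW → λ = L / W
= 15.71 / 2.29
= 6.86 per hour


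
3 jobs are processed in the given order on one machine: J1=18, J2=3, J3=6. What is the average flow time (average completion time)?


Completion times:
  J1: completes at 18
  J2: completes at 21
  J3: completes at 27
Sum = 66
Average = 66/3
= 22.00


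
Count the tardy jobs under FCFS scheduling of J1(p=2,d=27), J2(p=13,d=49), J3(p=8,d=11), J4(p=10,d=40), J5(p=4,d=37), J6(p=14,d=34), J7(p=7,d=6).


Completion vs due date:
  J1: C=2, d=27 → on time
  J2: C=15, d=49 → on time
  J3: C=23, d=11 → TARDY
  J4: C=33, d=40 → on time
  J5: C=37, d=37 → on time
  J6: C=51, d=34 → TARDY
  J7: C=58, d=6 → TARDY
Tardy jobs: J3, J6, J7
Count = 3


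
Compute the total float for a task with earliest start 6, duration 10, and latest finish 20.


EF = ES + duration = 6 + 10 = 16
LS = LF - duration = 20 - 10 = 10
Total Float = LF - EF = 20 - 16
(or LS - ES = 10 - 6)
= 4


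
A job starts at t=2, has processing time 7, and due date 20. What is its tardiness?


Completion = start + processing = 2 + 7 = 9
Tardiness = max(0, C - d) = max(0, 9 - 20)
= max(0, -11)
= 0


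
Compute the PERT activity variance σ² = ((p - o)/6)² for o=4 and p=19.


σ² = ((p - o) / 6)² = (p - o)² / 36
= (19 - 4)² / 36
= 15² / 36
= 225 / 36
= 6.2500


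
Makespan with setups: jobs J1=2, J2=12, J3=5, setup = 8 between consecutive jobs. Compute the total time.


Makespan = Σ processing + (n-1) × setup
= (2 + 12 + 5) + (3-1)×8
= 19 + 16
= 35 time units


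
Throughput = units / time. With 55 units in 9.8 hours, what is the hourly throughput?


Throughput = units / time
= 55 / 9.8
= 5.6 units/hour


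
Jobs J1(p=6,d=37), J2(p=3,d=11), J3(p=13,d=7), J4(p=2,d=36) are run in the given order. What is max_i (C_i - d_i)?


Lateness per job (L = C - d):
  J1: C=6, d=37, L=-31
  J2: C=9, d=11, L=-2
  J3: C=22, d=7, L=15
  J4: C=24, d=36, L=-12
Lmax = max(-31, -2, 15, -12)
= 15


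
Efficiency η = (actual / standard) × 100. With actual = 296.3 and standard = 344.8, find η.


Efficiency = (actual / standard) × 100
= (296.3 / 344.8) × 100
= 85.9%


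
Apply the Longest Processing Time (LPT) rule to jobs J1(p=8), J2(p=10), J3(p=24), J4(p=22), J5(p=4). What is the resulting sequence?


LPT: sort by longest processing time first
  J3: p=24
  J4: p=22
  J2: p=10
  J1: p=8
  J5: p=4
Order: J3 → J4 → J2 → J1 → J5


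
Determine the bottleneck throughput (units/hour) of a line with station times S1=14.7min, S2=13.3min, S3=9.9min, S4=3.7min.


Bottleneck = longest station time
Station times: [14.7, 13.3, 9.9, 3.7]
Max = 14.7 min
Rate = 60 / 14.7
= 4.08 units/hour (bottleneck: 14.7min)


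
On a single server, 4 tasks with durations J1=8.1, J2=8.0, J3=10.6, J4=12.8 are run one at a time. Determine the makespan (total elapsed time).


Sequential makespan: sum all processing times
= 8.1 + 8.0 + 10.6 + 12.8
= 39.5 time units


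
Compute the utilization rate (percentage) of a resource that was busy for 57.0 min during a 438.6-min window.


Utilization = busy / total × 100
= 57.0 / 438.6 × 100
= 13.0%


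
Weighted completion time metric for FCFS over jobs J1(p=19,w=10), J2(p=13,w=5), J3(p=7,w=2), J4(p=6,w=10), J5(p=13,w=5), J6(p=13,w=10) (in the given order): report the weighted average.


Completion times:
  J1: C=19, w×C=10×19=190
  J2: C=32, w×C=5×32=160
  J3: C=39, w×C=2×39=78
  J4: C=45, w×C=10×45=450
  J5: C=58, w×C=5×58=290
  J6: C=71, w×C=10×71=710
Sum w×C = 1878
Sum w = 42
Weighted avg = 1878/42
= 44.71


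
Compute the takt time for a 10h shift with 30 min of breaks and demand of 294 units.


Available = 10×60 - 30 = 570 min
Takt time = 570 / 294
= 1.94 min/unit


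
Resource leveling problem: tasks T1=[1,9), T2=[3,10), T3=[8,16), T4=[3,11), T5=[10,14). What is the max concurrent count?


Check each time point for overlaps:
  t=8: 4 tasks active (T1, T2, T3, T4)
Max concurrent = 4


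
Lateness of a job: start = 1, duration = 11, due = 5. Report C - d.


Completion = 1 + 11 = 12
Lateness = C - d = 12 - 5
= 7


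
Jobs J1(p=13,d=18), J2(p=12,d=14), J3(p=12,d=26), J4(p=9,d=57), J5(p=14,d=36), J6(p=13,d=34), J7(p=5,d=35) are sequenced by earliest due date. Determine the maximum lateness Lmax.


EDD order: J2 → J1 → J3 → J6 → J7 → J5 → J4
Completion and lateness:
  J2: C=12, d=14, L=12-14=-2
  J1: C=25, d=18, L=25-18=7
  J3: C=37, d=26, L=37-26=11
  J6: C=50, d=34, L=50-34=16
  J7: C=55, d=35, L=55-35=20
  J5: C=69, d=36, L=69-36=33
  J4: C=78, d=57, L=78-57=21
Lmax = max(-2, 7, 11, 16, 20, 33, 21)
= 33


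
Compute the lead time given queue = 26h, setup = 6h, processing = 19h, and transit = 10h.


Lead time = queue + setup + processing + transit
= 26 + 6 + 19 + 10
= 61 hours


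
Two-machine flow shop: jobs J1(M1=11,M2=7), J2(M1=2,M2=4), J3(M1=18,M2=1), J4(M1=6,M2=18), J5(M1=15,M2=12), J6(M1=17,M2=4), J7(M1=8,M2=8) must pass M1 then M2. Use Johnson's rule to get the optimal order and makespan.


Johnson's rule:
Group 1 (M1≤M2, sort by M1): ['J2', 'J4', 'J7']
Group 2 (M1>M2, sort desc M2): ['J5', 'J1', 'J6', 'J3']
Sequence: J2 → J4 → J7 → J5 → J1 → J6 → J3
Makespan calculation:
  J2: M1 done=2, M2 done=6
  J4: M1 done=8, M2 done=26
  J7: M1 done=16, M2 done=34
  J5: M1 done=31, M2 done=46
  J1: M1 done=42, M2 done=53
  J6: M1 done=59, M2 done=63
  J3: M1 done=77, M2 done=78
= Sequence: J2 → J4 → J7 → J5 → J1 → J6 → J3, Makespan: 78


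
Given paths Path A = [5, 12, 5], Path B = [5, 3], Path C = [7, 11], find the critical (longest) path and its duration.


Path A: 5 + 12 + 5 = 22
Path B: 5 + 3 = 8
Path C: 7 + 11 = 18
Critical path = longest = max(22, 8, 18)
= 22 (Path A)


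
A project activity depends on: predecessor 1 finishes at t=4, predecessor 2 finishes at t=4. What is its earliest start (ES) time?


ES = max of all predecessor completion times
Predecessors: [4, 4]
ES = max(4, 4)
= 4


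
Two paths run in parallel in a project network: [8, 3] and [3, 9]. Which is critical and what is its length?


Path A: 8 + 3 = 11
Path B: 3 + 9 = 12
Critical path = longest = max(11, 12)
= 12 (Path B)


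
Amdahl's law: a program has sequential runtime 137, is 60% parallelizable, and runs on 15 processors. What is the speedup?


Amdahl's law: T_p = T × ((1-p) + p/N)
= 137 × ((1-0.6) + 0.6/15)
= 137 × (0.40 + 0.0400)
= 137 × 0.4400
= 60.28
Speedup = 137/60.28
= 2.27×


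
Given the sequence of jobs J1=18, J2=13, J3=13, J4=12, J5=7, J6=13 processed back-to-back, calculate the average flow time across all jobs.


Completion times:
  J1: completes at 18
  J2: completes at 31
  J3: completes at 44
  J4: completes at 56
  J5: completes at 63
  J6: completes at 76
Sum = 288
Average = 288/6
= 48.00


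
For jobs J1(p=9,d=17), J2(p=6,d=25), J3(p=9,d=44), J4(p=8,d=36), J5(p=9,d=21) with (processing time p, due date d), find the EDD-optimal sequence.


EDD: sort by earliest due date
  J1: d=17, p=9
  J5: d=21, p=9
  J2: d=25, p=6
  J4: d=36, p=8
  J3: d=44, p=9
Order: J1 → J5 → J2 → J4 → J3


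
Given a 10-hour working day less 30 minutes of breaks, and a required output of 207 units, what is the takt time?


Available = 10×60 - 30 = 570 min
Takt time = 570 / 207
= 2.75 min/unit


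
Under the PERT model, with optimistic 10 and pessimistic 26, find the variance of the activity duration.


σ² = ((p - o) / 6)² = (p - o)² / 36
= (26 - 10)² / 36
= 16² / 36
= 256 / 36
= 7.1111


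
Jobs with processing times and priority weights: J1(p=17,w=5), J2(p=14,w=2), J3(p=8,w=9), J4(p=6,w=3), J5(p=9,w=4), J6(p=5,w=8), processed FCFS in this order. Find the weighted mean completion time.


Completion times:
  J1: C=17, w×C=5×17=85
  J2: C=31, w×C=2×31=62
  J3: C=39, w×C=9×39=351
  J4: C=45, w×C=3×45=135
  J5: C=54, w×C=4×54=216
  J6: C=59, w×C=8×59=472
Sum w×C = 1321
Sum w = 31
Weighted avg = 1321/31
= 42.61


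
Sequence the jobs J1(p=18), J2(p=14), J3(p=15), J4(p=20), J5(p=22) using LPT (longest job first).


LPT: sort by longest processing time first
  J5: p=22
  J4: p=20
  J1: p=18
  J3: p=15
  J2: p=14
Order: J5 → J4 → J1 → J3 → J2


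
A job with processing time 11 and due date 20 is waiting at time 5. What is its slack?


Slack = due - current_time - processing
= 20 - 5 - 11
= 4


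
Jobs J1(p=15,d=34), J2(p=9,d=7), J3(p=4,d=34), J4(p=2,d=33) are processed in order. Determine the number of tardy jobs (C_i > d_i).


Completion vs due date:
  J1: C=15, d=34 → on time
  J2: C=24, d=7 → TARDY
  J3: C=28, d=34 → on time
  J4: C=30, d=33 → on time
Tardy jobs: J2
Count = 1


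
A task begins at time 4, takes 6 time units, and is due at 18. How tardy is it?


Completion = start + processing = 4 + 6 = 10
Tardiness = max(0, C - d) = max(0, 10 - 18)
= max(0, -8)
= 0


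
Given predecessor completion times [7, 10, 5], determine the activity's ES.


ES = max of all predecessor completion times
Predecessors: [7, 10, 5]
ES = max(7, 10, 5)
= 10


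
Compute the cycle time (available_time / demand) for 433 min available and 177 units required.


Cycle time = available time / demand
= 433 / 177
= 2.45 min/unit


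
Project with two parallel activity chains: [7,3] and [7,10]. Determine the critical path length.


Path A: 7 + 3 = 10
Path B: 7 + 10 = 17
Critical path = longest = max(10, 17)
= 17 (Path B)


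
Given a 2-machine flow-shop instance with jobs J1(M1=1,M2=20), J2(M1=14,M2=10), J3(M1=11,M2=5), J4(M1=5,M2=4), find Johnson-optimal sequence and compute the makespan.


Johnson's rule:
Group 1 (M1≤M2, sort by M1): ['J1']
Group 2 (M1>M2, sort desc M2): ['J2', 'J3', 'J4']
Sequence: J1 → J2 → J3 → J4
Makespan calculation:
  J1: M1 done=1, M2 done=21
  J2: M1 done=15, M2 done=31
  J3: M1 done=26, M2 done=36
  J4: M1 done=31, M2 done=40
= Sequence: J1 → J2 → J3 → J4, Makespan: 40


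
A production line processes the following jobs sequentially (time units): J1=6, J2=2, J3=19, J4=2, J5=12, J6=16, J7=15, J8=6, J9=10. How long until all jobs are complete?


Sequential makespan: sum all processing times
= 6 + 2 + 19 + 2 + 12 + 16 + 15 + 6 + 10
= 88 time units


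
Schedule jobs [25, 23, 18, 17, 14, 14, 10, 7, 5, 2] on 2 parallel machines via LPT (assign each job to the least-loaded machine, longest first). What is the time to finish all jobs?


Jobs (LPT sorted): [25, 23, 18, 17, 14, 14, 10, 7, 5, 2]
Machines: 2
  J=25 → Machine 1 (load: 0+25=25)
  J=23 → Machine 2 (load: 0+23=23)
  J=18 → Machine 2 (load: 23+18=41)
  J=17 → Machine 1 (load: 25+17=42)
  J=14 → Machine 2 (load: 41+14=55)
  J=14 → Machine 1 (load: 42+14=56)
  J=10 → Machine 2 (load: 55+10=65)
  J=7 → Machine 1 (load: 56+7=63)
  J=5 → Machine 1 (load: 63+5=68)
  J=2 → Machine 2 (load: 65+2=67)
Machine loads: [68, 67]
Makespan = max = 68 time units


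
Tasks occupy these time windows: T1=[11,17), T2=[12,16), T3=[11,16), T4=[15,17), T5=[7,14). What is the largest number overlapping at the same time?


Check each time point for overlaps:
  t=12: 4 tasks active (T1, T2, T3, T5)
Max concurrent = 4


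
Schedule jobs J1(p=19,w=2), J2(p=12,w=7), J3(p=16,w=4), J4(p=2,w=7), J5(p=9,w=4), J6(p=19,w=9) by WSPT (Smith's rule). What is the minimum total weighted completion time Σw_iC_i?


WSPT order (by p/w): J4 → J2 → J6 → J5 → J3 → J1
  J4: C=2, w·C=7×2=14
  J2: C=14, w·C=7×14=98
  J6: C=33, w·C=9×33=297
  J5: C=42, w·C=4×42=168
  J3: C=58, w·C=4×58=232
  J1: C=77, w·C=2×77=154
Σ w·C = 963
= 963


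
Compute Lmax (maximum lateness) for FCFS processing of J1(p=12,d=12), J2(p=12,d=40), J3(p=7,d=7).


Lateness per job (L = C - d):
  J1: C=12, d=12, L=0
  J2: C=24, d=40, L=-16
  J3: C=31, d=7, L=24
Lmax = max(0, -16, 24)
= 24


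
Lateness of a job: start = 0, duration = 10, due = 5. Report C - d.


Completion = 0 + 10 = 10
Lateness = C - d = 10 - 5
= 5


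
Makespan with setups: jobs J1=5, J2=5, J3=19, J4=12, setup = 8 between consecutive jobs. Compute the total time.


Makespan = Σ processing + (n-1) × setup
= (5 + 5 + 19 + 12) + (4-1)×8
= 41 + 24
= 65 time units


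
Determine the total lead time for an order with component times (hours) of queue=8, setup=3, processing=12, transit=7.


Lead time = queue + setup + processing + transit
= 8 + 3 + 12 + 7
= 30 hours


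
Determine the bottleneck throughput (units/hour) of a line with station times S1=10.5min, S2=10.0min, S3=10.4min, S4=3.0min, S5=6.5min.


Bottleneck = longest station time
Station times: [10.5, 10.0, 10.4, 3.0, 6.5]
Max = 10.5 min
Rate = 60 / 10.5
= 5.71 units/hour (bottleneck: 10.5min)


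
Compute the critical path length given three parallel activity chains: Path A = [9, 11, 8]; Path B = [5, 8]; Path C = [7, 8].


Path A: 9 + 11 + 8 = 28
Path B: 5 + 8 = 13
Path C: 7 + 8 = 15
Critical path = longest = max(28, 13, 15)
= 28 (Path A)


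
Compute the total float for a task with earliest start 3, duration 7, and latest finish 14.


EF = ES + duration = 3 + 7 = 10
LS = LF - duration = 14 - 7 = 7
Total Float = LF - EF = 14 - 10
(or LS - ES = 7 - 3)
= 4


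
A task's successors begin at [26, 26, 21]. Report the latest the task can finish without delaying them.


LF = min of all successor start times
Successors start at: [26, 26, 21]
LF = min(26, 26, 21)
= 21


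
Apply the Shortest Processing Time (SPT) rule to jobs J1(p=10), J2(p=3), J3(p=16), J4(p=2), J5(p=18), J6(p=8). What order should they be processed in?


SPT: sort by shortest processing time
  J4: p=2
  J2: p=3
  J6: p=8
  J1: p=10
  J3: p=16
  J5: p=18
Order: J4 → J2 → J6 → J1 → J3 → J5


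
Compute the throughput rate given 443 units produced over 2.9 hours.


Throughput = units / time
= 443 / 2.9
= 152.8 units/hour


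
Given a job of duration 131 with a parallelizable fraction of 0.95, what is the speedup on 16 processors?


Amdahl's law: T_p = T × ((1-p) + p/N)
= 131 × ((1-0.95) + 0.95/16)
= 131 × (0.05 + 0.0594)
= 131 × 0.1094
= 14.33
Speedup = 131/14.33
= 9.14×


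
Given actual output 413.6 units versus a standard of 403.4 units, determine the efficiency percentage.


Efficiency = (actual / standard) × 100
= (413.6 / 403.4) × 100
= 102.5%


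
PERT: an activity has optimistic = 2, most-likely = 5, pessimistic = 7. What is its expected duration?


te = (o + 4m + p) / 6
= (2 + 4×5 + 7) / 6
= (2 + 20 + 7) / 6
= 29 / 6
= 4.83


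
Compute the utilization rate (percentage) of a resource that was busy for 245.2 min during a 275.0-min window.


Utilization = busy / total × 100
= 245.2 / 275.0 × 100
= 89.2%


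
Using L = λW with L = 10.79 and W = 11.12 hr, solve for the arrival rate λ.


Little's law: L = λW → λ = L / W
= 10.79 / 11.12
= 0.97 per hour


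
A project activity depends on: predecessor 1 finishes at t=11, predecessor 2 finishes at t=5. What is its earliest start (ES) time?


ES = max of all predecessor completion times
Predecessors: [11, 5]
ES = max(11, 5)
= 11


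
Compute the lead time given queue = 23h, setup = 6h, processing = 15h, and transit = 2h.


Lead time = queue + setup + processing + transit
= 23 + 6 + 15 + 2
= 46 hours


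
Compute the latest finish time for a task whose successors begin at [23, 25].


LF = min of all successor start times
Successors start at: [23, 25]
LF = min(23, 25)
= 23


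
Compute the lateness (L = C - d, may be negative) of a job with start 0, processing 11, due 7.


Completion = 0 + 11 = 11
Lateness = C - d = 11 - 7
= 4


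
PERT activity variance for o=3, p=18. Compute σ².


σ² = ((p - o) / 6)² = (p - o)² / 36
= (18 - 3)² / 36
= 15² / 36
= 225 / 36
= 6.2500


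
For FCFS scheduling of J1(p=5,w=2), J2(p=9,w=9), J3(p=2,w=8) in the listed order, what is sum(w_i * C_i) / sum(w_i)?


Completion times:
  J1: C=5, w×C=2×5=10
  J2: C=14, w×C=9×14=126
  J3: C=16, w×C=8×16=128
Sum w×C = 264
Sum w = 19
Weighted avg = 264/19
= 13.89


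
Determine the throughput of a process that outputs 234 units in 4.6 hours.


Throughput = units / time
= 234 / 4.6
= 50.9 units/hour


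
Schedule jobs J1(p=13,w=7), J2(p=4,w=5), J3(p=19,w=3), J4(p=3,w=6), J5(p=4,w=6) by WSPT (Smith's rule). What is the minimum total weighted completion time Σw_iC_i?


WSPT order (by p/w): J4 → J5 → J2 → J1 → J3
  J4: C=3, w·C=6×3=18
  J5: C=7, w·C=6×7=42
  J2: C=11, w·C=5×11=55
  J1: C=24, w·C=7×24=168
  J3: C=43, w·C=3×43=129
Σ w·C = 412
= 412


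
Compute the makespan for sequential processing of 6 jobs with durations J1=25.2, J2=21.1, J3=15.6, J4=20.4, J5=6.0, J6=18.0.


Sequential makespan: sum all processing times
= 25.2 + 21.1 + 15.6 + 20.4 + 6.0 + 18.0
= 106.3 time units


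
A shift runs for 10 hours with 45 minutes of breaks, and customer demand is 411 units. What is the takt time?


Available = 10×60 - 45 = 555 min
Takt time = 555 / 411
= 1.35 min/unit


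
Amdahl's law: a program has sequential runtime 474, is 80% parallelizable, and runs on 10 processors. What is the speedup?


Amdahl's law: T_p = T × ((1-p) + p/N)
= 474 × ((1-0.8) + 0.8/10)
= 474 × (0.20 + 0.0800)
= 474 × 0.2800
= 132.72
Speedup = 474/132.72
= 3.57×


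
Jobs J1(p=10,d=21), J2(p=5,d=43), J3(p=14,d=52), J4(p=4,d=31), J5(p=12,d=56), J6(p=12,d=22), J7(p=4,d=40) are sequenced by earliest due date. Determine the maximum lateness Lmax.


EDD order: J1 → J6 → J4 → J7 → J2 → J3 → J5
Completion and lateness:
  J1: C=10, d=21, L=10-21=-11
  J6: C=22, d=22, L=22-22=0
  J4: C=26, d=31, L=26-31=-5
  J7: C=30, d=40, L=30-40=-10
  J2: C=35, d=43, L=35-43=-8
  J3: C=49, d=52, L=49-52=-3
  J5: C=61, d=56, L=61-56=5
Lmax = max(-11, 0, -5, -10, -8, -3, 5)
= 5


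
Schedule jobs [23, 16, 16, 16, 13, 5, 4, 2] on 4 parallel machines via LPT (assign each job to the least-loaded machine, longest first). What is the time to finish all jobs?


Jobs (LPT sorted): [23, 16, 16, 16, 13, 5, 4, 2]
Machines: 4
  J=23 → Machine 1 (load: 0+23=23)
  J=16 → Machine 2 (load: 0+16=16)
  J=16 → Machine 3 (load: 0+16=16)
  J=16 → Machine 4 (load: 0+16=16)
  J=13 → Machine 2 (load: 16+13=29)
  J=5 → Machine 3 (load: 16+5=21)
  J=4 → Machine 4 (load: 16+4=20)
  J=2 → Machine 4 (load: 20+2=22)
Machine loads: [23, 29, 21, 22]
Makespan = max = 29 time units


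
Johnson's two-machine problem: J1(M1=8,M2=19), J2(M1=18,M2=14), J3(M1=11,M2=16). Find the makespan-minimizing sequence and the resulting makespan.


Johnson's rule:
Group 1 (M1≤M2, sort by M1): ['J1', 'J3']
Group 2 (M1>M2, sort desc M2): ['J2']
Sequence: J1 → J3 → J2
Makespan calculation:
  J1: M1 done=8, M2 done=27
  J3: M1 done=19, M2 done=43
  J2: M1 done=37, M2 done=57
= Sequence: J1 → J3 → J2, Makespan: 57


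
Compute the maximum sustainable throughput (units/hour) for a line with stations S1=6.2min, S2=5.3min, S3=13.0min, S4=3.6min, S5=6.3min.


Bottleneck = longest station time
Station times: [6.2, 5.3, 13.0, 3.6, 6.3]
Max = 13.0 min
Rate = 60 / 13.0
= 4.62 units/hour (bottleneck: 13.0min)


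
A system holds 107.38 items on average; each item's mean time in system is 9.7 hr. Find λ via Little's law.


Little's law: L = λW → λ = L / W
= 107.38 / 9.7
= 11.07 per hour


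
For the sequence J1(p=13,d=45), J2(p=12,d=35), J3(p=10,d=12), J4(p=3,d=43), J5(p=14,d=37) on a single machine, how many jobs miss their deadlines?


Completion vs due date:
  J1: C=13, d=45 → on time
  J2: C=25, d=35 → on time
  J3: C=35, d=12 → TARDY
  J4: C=38, d=43 → on time
  J5: C=52, d=37 → TARDY
Tardy jobs: J3, J5
Count = 2


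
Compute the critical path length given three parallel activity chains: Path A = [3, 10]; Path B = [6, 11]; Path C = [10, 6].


Path A: 3 + 10 = 13
Path B: 6 + 11 = 17
Path C: 10 + 6 = 16
Critical path = longest = max(13, 17, 16)
= 17 (Path B)


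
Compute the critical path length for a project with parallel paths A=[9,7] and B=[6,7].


Path A: 9 + 7 = 16
Path B: 6 + 7 = 13
Critical path = longest = max(16, 13)
= 16 (Path A)


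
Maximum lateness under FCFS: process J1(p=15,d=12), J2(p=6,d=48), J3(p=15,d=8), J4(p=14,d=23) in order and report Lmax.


Lateness per job (L = C - d):
  J1: C=15, d=12, L=3
  J2: C=21, d=48, L=-27
  J3: C=36, d=8, L=28
  J4: C=50, d=23, L=27
Lmax = max(3, -27, 28, 27)
= 28


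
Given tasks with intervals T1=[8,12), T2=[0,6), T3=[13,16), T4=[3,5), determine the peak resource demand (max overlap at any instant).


Check each time point for overlaps:
  t=3: 2 tasks active (T2, T4)
Max concurrent = 2


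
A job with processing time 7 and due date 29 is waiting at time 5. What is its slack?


Slack = due - current_time - processing
= 29 - 5 - 7
= 17


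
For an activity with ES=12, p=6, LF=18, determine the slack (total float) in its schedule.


EF = ES + duration = 12 + 6 = 18
LS = LF - duration = 18 - 6 = 12
Total Float = LF - EF = 18 - 18
(or LS - ES = 12 - 12)
= 0


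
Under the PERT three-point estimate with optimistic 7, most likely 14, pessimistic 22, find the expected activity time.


te = (o + 4m + p) / 6
= (7 + 4×14 + 22) / 6
= (7 + 56 + 22) / 6
= 85 / 6
= 14.17


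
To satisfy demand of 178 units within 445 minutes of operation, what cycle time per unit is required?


Cycle time = available time / demand
= 445 / 178
= 2.50 min/unit


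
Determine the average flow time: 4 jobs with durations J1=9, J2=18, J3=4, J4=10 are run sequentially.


Completion times:
  J1: completes at 9
  J2: completes at 27
  J3: completes at 31
  J4: completes at 41
Sum = 108
Average = 108/4
= 27.00


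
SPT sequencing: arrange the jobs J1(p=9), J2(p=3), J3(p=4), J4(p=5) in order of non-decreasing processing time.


SPT: sort by shortest processing time
  J2: p=3
  J3: p=4
  J4: p=5
  J1: p=9
Order: J2 → J3 → J4 → J1


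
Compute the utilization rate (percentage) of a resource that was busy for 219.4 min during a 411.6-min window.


Utilization = busy / total × 100
= 219.4 / 411.6 × 100
= 53.3%


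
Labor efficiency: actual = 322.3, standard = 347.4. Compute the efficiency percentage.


Efficiency = (actual / standard) × 100
= (322.3 / 347.4) × 100
= 92.8%


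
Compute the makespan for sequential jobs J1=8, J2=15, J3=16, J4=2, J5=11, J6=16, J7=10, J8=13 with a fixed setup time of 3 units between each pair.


Makespan = Σ processing + (n-1) × setup
= (8 + 15 + 16 + 2 + 11 + 16 + 10 + 13) + (8-1)×3
= 91 + 21
= 112 time units


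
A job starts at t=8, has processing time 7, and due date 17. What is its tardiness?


Completion = start + processing = 8 + 7 = 15
Tardiness = max(0, C - d) = max(0, 15 - 17)
= max(0, -2)
= 0


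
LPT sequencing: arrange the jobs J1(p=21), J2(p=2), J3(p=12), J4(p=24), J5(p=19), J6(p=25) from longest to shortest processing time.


LPT: sort by longest processing time first
  J6: p=25
  J4: p=24
  J1: p=21
  J5: p=19
  J3: p=12
  J2: p=2
Order: J6 → J4 → J1 → J5 → J3 → J2


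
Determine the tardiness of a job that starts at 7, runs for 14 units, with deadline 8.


Completion = start + processing = 7 + 14 = 21
Tardiness = max(0, C - d) = max(0, 21 - 8)
= max(0, 13)
= 13


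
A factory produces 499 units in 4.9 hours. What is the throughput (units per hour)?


Throughput = units / time
= 499 / 4.9
= 101.8 units/hour


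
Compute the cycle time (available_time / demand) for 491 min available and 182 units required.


Cycle time = available time / demand
= 491 / 182
= 2.70 min/unit


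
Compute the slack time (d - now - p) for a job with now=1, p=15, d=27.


Slack = due - current_time - processing
= 27 - 1 - 15
= 11


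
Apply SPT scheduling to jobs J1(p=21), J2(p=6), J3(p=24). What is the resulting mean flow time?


SPT order: J2 → J1 → J3
Completion times:
  J2: C=6
  J1: C=27
  J3: C=51
Sum = 84, n = 3
Mean flow = 84/3
= 28.00


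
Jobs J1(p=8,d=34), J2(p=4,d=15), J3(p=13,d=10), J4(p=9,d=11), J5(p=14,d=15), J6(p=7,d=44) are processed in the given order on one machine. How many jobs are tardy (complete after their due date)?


Completion vs due date:
  J1: C=8, d=34 → on time
  J2: C=12, d=15 → on time
  J3: C=25, d=10 → TARDY
  J4: C=34, d=11 → TARDY
  J5: C=48, d=15 → TARDY
  J6: C=55, d=44 → TARDY
Tardy jobs: J3, J4, J5, J6
Count = 4


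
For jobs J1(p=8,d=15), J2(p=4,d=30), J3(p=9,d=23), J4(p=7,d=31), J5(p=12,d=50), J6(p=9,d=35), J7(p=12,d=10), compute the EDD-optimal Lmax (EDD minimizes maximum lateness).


EDD order: J7 → J1 → J3 → J2 → J4 → J6 → J5
Completion and lateness:
  J7: C=12, d=10, L=12-10=2
  J1: C=20, d=15, L=20-15=5
  J3: C=29, d=23, L=29-23=6
  J2: C=33, d=30, L=33-30=3
  J4: C=40, d=31, L=40-31=9
  J6: C=49, d=35, L=49-35=14
  J5: C=61, d=50, L=61-50=11
Lmax = max(2, 5, 6, 3, 9, 14, 11)
= 14


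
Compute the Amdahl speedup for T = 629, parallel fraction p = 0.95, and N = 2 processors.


Amdahl's law: T_p = T × ((1-p) + p/N)
= 629 × ((1-0.95) + 0.95/2)
= 629 × (0.05 + 0.4750)
= 629 × 0.5250
= 330.23
Speedup = 629/330.23
= 1.90×


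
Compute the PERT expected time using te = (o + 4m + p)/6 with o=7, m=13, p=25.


te = (o + 4m + p) / 6
= (7 + 4×13 + 25) / 6
= (7 + 52 + 25) / 6
= 84 / 6
= 14.00


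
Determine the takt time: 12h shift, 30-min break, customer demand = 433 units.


Available = 12×60 - 30 = 690 min
Takt time = 690 / 433
= 1.59 min/unit


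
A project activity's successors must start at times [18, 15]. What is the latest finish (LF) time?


LF = min of all successor start times
Successors start at: [18, 15]
LF = min(18, 15)
= 15


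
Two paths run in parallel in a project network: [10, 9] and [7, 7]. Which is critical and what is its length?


Path A: 10 + 9 = 19
Path B: 7 + 7 = 14
Critical path = longest = max(19, 14)
= 19 (Path A)


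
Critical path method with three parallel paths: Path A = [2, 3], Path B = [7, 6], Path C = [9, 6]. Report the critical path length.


Path A: 2 + 3 = 5
Path B: 7 + 6 = 13
Path C: 9 + 6 = 15
Critical path = longest = max(5, 13, 15)
= 15 (Path C)


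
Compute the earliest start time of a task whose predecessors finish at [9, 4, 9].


ES = max of all predecessor completion times
Predecessors: [9, 4, 9]
ES = max(9, 4, 9)
= 9


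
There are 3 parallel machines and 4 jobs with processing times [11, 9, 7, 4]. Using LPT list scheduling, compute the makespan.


Jobs (LPT sorted): [11, 9, 7, 4]
Machines: 3
  J=11 → Machine 1 (load: 0+11=11)
  J=9 → Machine 2 (load: 0+9=9)
  J=7 → Machine 3 (load: 0+7=7)
  J=4 → Machine 3 (load: 7+4=11)
Machine loads: [11, 9, 11]
Makespan = max = 11 time units


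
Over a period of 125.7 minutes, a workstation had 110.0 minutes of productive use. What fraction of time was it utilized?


Utilization = busy / total × 100
= 110.0 / 125.7 × 100
= 87.5%


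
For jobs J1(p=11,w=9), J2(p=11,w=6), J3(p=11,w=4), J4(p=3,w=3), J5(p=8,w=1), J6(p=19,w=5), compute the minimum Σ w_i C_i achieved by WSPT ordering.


WSPT order (by p/w): J4 → J1 → J2 → J3 → J6 → J5
  J4: C=3, w·C=3×3=9
  J1: C=14, w·C=9×14=126
  J2: C=25, w·C=6×25=150
  J3: C=36, w·C=4×36=144
  J6: C=55, w·C=5×55=275
  J5: C=63, w·C=1×63=63
Σ w·C = 767
= 767


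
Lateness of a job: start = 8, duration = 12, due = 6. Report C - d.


Completion = 8 + 12 = 20
Lateness = C - d = 20 - 6
= 14


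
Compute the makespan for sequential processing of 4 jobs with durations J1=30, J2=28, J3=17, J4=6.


Sequential makespan: sum all processing times
= 30 + 28 + 17 + 6
= 81 time units


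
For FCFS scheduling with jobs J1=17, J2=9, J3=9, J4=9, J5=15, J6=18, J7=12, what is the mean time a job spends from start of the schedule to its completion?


Completion times:
  J1: completes at 17
  J2: completes at 26
  J3: completes at 35
  J4: completes at 44
  J5: completes at 59
  J6: completes at 77
  J7: completes at 89
Sum = 347
Average = 347/7
= 49.57


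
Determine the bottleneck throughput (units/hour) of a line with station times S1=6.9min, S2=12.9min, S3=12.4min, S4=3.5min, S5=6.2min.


Bottleneck = longest station time
Station times: [6.9, 12.9, 12.4, 3.5, 6.2]
Max = 12.9 min
Rate = 60 / 12.9
= 4.65 units/hour (bottleneck: 12.9min)


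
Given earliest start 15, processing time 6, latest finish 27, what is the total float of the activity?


EF = ES + duration = 15 + 6 = 21
LS = LF - duration = 27 - 6 = 21
Total Float = LF - EF = 27 - 21
(or LS - ES = 21 - 15)
= 6


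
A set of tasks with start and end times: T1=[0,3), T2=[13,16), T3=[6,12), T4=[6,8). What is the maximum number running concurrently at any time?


Check each time point for overlaps:
  t=6: 2 tasks active (T3, T4)
Max concurrent = 2


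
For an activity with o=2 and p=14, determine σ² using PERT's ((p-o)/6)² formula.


σ² = ((p - o) / 6)² = (p - o)² / 36
= (14 - 2)² / 36
= 12² / 36
= 144 / 36
= 4.0000


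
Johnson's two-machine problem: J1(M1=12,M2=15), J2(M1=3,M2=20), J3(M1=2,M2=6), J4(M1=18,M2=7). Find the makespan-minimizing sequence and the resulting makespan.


Johnson's rule:
Group 1 (M1≤M2, sort by M1): ['J3', 'J2', 'J1']
Group 2 (M1>M2, sort desc M2): ['J4']
Sequence: J3 → J2 → J1 → J4
Makespan calculation:
  J3: M1 done=2, M2 done=8
  J2: M1 done=5, M2 done=28
  J1: M1 done=17, M2 done=43
  J4: M1 done=35, M2 done=50
= Sequence: J3 → J2 → J1 → J4, Makespan: 50


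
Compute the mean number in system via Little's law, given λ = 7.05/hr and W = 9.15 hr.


Little's law: L = λ × W
= 7.05 × 9.15
= 64.51


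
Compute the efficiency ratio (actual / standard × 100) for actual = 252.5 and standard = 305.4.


Efficiency = (actual / standard) × 100
= (252.5 / 305.4) × 100
= 82.7%


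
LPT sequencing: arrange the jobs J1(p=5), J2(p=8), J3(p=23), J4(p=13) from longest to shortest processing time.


LPT: sort by longest processing time first
  J3: p=23
  J4: p=13
  J2: p=8
  J1: p=5
Order: J3 → J4 → J2 → J1


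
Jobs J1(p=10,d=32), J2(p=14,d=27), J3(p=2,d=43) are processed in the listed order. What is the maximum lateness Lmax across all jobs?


Lateness per job (L = C - d):
  J1: C=10, d=32, L=-22
  J2: C=24, d=27, L=-3
  J3: C=26, d=43, L=-17
Lmax = max(-22, -3, -17)
= -3


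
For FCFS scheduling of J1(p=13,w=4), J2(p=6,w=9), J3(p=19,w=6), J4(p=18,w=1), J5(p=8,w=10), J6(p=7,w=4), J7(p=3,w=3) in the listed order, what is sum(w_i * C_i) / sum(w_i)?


Completion times:
  J1: C=13, w×C=4×13=52
  J2: C=19, w×C=9×19=171
  J3: C=38, w×C=6×38=228
  J4: C=56, w×C=1×56=56
  J5: C=64, w×C=10×64=640
  J6: C=71, w×C=4×71=284
  J7: C=74, w×C=3×74=222
Sum w×C = 1653
Sum w = 37
Weighted avg = 1653/37
= 44.68


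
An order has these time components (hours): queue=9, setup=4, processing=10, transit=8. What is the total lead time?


Lead time = queue + setup + processing + transit
= 9 + 4 + 10 + 8
= 31 hours


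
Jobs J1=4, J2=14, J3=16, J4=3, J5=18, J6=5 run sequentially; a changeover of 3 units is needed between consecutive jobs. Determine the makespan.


Makespan = Σ processing + (n-1) × setup
= (4 + 14 + 16 + 3 + 18 + 5) + (6-1)×3
= 60 + 15
= 75 time units


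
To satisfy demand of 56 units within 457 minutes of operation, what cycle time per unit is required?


Cycle time = available time / demand
= 457 / 56
= 8.16 min/unit


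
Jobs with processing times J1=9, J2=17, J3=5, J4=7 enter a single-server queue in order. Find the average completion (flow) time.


Completion times:
  J1: completes at 9
  J2: completes at 26
  J3: completes at 31
  J4: completes at 38
Sum = 104
Average = 104/4
= 26.00


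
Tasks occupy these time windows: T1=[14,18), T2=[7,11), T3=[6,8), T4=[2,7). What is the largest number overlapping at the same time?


Check each time point for overlaps:
  t=6: 2 tasks active (T3, T4)
Max concurrent = 2


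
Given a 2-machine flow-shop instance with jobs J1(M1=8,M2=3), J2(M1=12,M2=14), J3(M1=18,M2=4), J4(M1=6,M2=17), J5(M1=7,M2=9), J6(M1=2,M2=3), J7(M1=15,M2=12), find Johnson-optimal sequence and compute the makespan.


Johnson's rule:
Group 1 (M1≤M2, sort by M1): ['J6', 'J4', 'J5', 'J2']
Group 2 (M1>M2, sort desc M2): ['J7', 'J3', 'J1']
Sequence: J6 → J4 → J5 → J2 → J7 → J3 → J1
Makespan calculation:
  J6: M1 done=2, M2 done=5
  J4: M1 done=8, M2 done=25
  J5: M1 done=15, M2 done=34
  J2: M1 done=27, M2 done=48
  J7: M1 done=42, M2 done=60
  J3: M1 done=60, M2 done=64
  J1: M1 done=68, M2 done=71
= Sequence: J6 → J4 → J5 → J2 → J7 → J3 → J1, Makespan: 71


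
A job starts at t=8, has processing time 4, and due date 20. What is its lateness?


Completion = 8 + 4 = 12
Lateness = C - d = 12 - 20
= -8


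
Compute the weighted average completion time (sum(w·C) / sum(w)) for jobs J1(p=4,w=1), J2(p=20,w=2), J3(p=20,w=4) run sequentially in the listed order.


Completion times:
  J1: C=4, w×C=1×4=4
  J2: C=24, w×C=2×24=48
  J3: C=44, w×C=4×44=176
Sum w×C = 228
Sum w = 7
Weighted avg = 228/7
= 32.57


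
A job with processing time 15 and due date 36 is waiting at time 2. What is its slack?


Slack = due - current_time - processing
= 36 - 2 - 15
= 19


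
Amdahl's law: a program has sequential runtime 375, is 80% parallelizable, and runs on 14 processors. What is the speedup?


Amdahl's law: T_p = T × ((1-p) + p/N)
= 375 × ((1-0.8) + 0.8/14)
= 375 × (0.20 + 0.0571)
= 375 × 0.2571
= 96.43
Speedup = 375/96.43
= 3.89×


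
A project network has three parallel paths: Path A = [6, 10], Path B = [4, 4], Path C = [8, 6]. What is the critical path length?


Path A: 6 + 10 = 16
Path B: 4 + 4 = 8
Path C: 8 + 6 = 14
Critical path = longest = max(16, 8, 14)
= 16 (Path A)


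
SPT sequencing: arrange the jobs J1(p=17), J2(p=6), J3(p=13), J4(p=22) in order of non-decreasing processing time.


SPT: sort by shortest processing time
  J2: p=6
  J3: p=13
  J1: p=17
  J4: p=22
Order: J2 → J3 → J1 → J4


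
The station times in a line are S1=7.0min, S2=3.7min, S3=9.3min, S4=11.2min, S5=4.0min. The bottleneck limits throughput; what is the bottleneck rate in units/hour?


Bottleneck = longest station time
Station times: [7.0, 3.7, 9.3, 11.2, 4.0]
Max = 11.2 min
Rate = 60 / 11.2
= 5.36 units/hour (bottleneck: 11.2min)


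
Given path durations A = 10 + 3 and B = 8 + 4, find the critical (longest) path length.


Path A: 10 + 3 = 13
Path B: 8 + 4 = 12
Critical path = longest = max(13, 12)
= 13 (Path A)


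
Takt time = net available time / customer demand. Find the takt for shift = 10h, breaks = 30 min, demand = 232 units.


Available = 10×60 - 30 = 570 min
Takt time = 570 / 232
= 2.46 min/unit


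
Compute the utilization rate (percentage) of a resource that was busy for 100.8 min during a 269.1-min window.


Utilization = busy / total × 100
= 100.8 / 269.1 × 100
= 37.5%


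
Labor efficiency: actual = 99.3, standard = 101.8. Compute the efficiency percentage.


Efficiency = (actual / standard) × 100
= (99.3 / 101.8) × 100
= 97.5%


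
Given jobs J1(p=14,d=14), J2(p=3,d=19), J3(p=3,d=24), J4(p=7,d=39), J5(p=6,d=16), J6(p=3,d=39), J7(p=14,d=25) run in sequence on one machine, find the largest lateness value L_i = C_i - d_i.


Lateness per job (L = C - d):
  J1: C=14, d=14, L=0
  J2: C=17, d=19, L=-2
  J3: C=20, d=24, L=-4
  J4: C=27, d=39, L=-12
  J5: C=33, d=16, L=17
  J6: C=36, d=39, L=-3
  J7: C=50, d=25, L=25
Lmax = max(0, -2, -4, -12, 17, -3, 25)
= 25


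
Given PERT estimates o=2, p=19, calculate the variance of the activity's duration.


σ² = ((p - o) / 6)² = (p - o)² / 36
= (19 - 2)² / 36
= 17² / 36
= 289 / 36
= 8.0278


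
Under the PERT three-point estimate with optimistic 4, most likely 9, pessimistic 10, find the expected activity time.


te = (o + 4m + p) / 6
= (4 + 4×9 + 10) / 6
= (4 + 36 + 10) / 6
= 50 / 6
= 8.33


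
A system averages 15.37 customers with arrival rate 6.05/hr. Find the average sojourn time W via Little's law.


Little's law: L = λW → W = L / λ
= 15.37 / 6.05
= 2.54 hours


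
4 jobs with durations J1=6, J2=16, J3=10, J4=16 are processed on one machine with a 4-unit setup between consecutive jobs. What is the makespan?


Makespan = Σ processing + (n-1) × setup
= (6 + 16 + 10 + 16) + (4-1)×4
= 48 + 12
= 60 time units


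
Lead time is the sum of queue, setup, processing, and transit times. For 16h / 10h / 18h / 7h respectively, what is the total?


Lead time = queue + setup + processing + transit
= 16 + 10 + 18 + 7
= 51 hours
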